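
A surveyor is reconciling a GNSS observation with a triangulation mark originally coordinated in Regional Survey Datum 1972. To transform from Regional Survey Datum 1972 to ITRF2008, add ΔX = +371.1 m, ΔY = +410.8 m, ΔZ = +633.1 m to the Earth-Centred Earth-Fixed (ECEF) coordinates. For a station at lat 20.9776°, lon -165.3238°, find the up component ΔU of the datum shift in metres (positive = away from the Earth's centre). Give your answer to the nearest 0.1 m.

The local up (radial) axis is (cos φ cos λ, cos φ sin λ, sin φ), giving ΔU = -335.198 − 97.180 + 226.652 = -205.73 m.

ΔU = -205.7 m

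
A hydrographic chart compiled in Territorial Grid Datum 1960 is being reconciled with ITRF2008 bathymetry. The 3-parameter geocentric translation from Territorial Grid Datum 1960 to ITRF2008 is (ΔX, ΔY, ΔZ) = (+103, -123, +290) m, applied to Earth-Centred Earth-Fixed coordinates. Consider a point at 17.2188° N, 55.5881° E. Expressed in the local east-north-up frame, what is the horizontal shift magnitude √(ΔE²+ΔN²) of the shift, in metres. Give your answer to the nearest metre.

328 m

The local east axis at (φ, λ) is (−sin λ, cos λ, 0), so ΔE = −sin(55.5881°)·103 + cos(55.5881°)·(-123) = -154.49 m.
The local north axis is (−sin φ cos λ, −sin φ sin λ, cos φ), giving ΔN = -17.231 + 30.039 + 277.003 = 289.81 m.
Horizontal magnitude = √(ΔE² + ΔN²) = √((-154.49)² + 289.81²) = 328.41 m.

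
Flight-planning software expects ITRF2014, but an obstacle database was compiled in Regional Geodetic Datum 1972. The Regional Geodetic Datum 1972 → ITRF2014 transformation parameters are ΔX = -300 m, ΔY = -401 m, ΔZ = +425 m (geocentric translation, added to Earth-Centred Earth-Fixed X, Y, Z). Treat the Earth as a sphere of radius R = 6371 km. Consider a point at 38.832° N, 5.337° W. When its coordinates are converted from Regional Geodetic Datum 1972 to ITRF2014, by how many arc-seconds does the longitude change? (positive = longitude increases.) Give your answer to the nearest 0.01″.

sin φ = 0.627039, cos φ = 0.778988, sin λ = -0.093014, cos λ = 0.995665.
East component: ΔE = −sin λ·ΔX + cos λ·ΔY = −(-0.093014)(-300) + (0.995665)(-401) = -427.17 m.
1° of latitude spans πR/180 = 111195 m; at latitude φ, 1° of longitude spans that × cos φ = 86619.5 m, so Δλ = -427.17 / 86619.5 × 3600 = -17.753″.

Δλ = -17.75″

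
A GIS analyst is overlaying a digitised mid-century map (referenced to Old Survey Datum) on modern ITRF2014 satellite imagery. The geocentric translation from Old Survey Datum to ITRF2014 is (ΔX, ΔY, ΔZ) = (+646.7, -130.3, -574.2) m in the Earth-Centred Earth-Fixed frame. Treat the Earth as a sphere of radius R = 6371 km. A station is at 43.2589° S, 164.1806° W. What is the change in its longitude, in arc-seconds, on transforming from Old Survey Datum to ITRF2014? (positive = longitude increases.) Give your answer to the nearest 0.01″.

Δλ = 13.41″

sin φ = -0.685296, cos φ = 0.728265, sin λ = -0.272606, cos λ = -0.962126.
East component: ΔE = −sin λ·ΔX + cos λ·ΔY = −(-0.272606)(646.7) + (-0.962126)(-130.3) = 301.66 m.
1° of latitude spans πR/180 = 111195 m; at latitude φ, 1° of longitude spans that × cos φ = 80979.3 m, so Δλ = 301.66 / 80979.3 × 3600 = 13.411″.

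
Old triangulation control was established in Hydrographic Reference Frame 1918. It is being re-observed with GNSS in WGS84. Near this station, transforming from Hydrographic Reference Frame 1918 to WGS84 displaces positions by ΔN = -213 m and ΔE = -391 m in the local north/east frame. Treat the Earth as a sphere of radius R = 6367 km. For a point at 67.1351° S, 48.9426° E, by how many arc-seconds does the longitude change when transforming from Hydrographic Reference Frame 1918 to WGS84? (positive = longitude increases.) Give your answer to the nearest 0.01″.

Δλ = -32.60″

At latitude -67.1351°, cos φ = 0.388560.
One radian of longitude at latitude φ spans R cos φ, so Δλ = ΔE / (R cos φ) = -391.0 / (6367000 × 0.388560) = -1.5805e-04 rad = -32.599″.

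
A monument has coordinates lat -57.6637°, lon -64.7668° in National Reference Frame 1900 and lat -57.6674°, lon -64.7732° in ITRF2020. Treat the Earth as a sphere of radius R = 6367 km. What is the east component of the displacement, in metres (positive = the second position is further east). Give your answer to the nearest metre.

Δφ = -57.6674° − -57.6637° = -0.0037°; Δλ = -64.7732° − -64.7668° = -0.0064°.
1° along a meridian = πR/180 = 111125 m.
ΔN = Δφ × 111125 = -411.2 m; ΔE = Δλ × 111125 × cos(-57.6637°) = -0.0064 × 111125 × 0.534888 = -380.4 m.

ΔE = -380 m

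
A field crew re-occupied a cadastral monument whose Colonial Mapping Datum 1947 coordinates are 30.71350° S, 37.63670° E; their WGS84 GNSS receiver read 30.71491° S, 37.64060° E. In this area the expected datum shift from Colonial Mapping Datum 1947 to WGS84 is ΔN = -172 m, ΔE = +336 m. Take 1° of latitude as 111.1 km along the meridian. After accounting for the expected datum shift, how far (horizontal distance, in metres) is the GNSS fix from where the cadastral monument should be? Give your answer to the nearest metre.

Observed coordinate differences: Δφ = -0.00141°, Δλ = +0.00390°.
Converting to metres (1° lat = 111100 m, cos φ = 0.859732): observed ΔN = -156.7 m, observed ΔE = 372.5 m.
Subtracting the expected shift leaves a residual of -156.7 − (-172) = 15.3 m north and 372.5 − (336) = 36.5 m east.
Residual distance = √(15.3² + 36.5²) = 39.6 m.

40 m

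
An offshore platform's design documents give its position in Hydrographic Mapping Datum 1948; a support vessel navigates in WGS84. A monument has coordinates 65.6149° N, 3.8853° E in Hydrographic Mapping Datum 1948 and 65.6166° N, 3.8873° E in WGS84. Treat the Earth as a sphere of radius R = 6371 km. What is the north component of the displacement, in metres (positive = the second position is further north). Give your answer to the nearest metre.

ΔN = 189 m

Δφ = 65.6166° − 65.6149° = +0.0017°; Δλ = 3.8873° − 3.8853° = +0.0020°.
1° along a meridian = πR/180 = 111195 m.
ΔN = Δφ × 111195 = 189.0 m; ΔE = Δλ × 111195 × cos(65.6149°) = +0.0020 × 111195 × 0.412868 = 91.8 m.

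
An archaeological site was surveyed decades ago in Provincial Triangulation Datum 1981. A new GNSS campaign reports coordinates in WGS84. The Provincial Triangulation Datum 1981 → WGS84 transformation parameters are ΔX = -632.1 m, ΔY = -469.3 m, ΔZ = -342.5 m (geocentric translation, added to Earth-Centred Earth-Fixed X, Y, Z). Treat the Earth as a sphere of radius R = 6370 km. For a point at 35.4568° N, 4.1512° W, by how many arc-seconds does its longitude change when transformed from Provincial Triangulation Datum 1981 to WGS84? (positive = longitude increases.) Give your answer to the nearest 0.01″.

Δλ = -20.43″

sin φ = 0.580089, cos φ = 0.814553, sin λ = -0.072389, cos λ = 0.997376.
East component: ΔE = −sin λ·ΔX + cos λ·ΔY = −(-0.072389)(-632.1) + (0.997376)(-469.3) = -513.83 m.
1° of latitude spans πR/180 = 111177 m; at latitude φ, 1° of longitude spans that × cos φ = 90560.0 m, so Δλ = -513.83 / 90560.0 × 3600 = -20.426″.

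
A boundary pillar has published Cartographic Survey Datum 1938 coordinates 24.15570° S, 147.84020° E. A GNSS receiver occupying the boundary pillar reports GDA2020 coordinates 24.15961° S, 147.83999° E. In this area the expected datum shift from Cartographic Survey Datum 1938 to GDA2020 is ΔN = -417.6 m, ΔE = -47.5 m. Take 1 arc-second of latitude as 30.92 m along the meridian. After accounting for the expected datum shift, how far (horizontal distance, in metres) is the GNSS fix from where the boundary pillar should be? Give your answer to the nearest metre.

32 m

Observed coordinate differences: Δφ = -0.00391°, Δλ = -0.00021°.
Converting to metres (1° lat = 111312 m, cos φ = 0.912437): observed ΔN = -435.2 m, observed ΔE = -21.3 m.
Subtracting the expected shift leaves a residual of -435.2 − (-417.6) = -17.6 m north and -21.3 − (-47.5) = 26.2 m east.
Residual distance = √((-17.6)² + 26.2²) = 31.6 m.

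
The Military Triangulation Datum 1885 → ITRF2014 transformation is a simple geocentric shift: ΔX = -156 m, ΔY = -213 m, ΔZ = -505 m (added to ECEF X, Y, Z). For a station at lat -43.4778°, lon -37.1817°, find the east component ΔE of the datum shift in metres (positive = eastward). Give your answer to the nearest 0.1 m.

The local east axis at (φ, λ) is (−sin λ, cos λ, 0), so ΔE = −sin(-37.1817°)·(-156) + cos(-37.1817°)·(-213) = -263.98 m.

ΔE = -264.0 m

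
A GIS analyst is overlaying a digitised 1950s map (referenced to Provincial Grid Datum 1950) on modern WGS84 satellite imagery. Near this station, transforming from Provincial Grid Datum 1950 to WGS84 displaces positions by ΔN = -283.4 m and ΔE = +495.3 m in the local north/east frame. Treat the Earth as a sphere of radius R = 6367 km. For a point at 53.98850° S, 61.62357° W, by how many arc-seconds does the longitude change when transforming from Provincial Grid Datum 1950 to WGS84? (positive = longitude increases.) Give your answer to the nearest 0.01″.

Δλ = 27.29″

At latitude -53.98850°, cos φ = 0.587948.
One radian of longitude at latitude φ spans R cos φ, so Δλ = ΔE / (R cos φ) = 495.3 / (6367000 × 0.587948) = 1.3231e-04 rad = 27.291″.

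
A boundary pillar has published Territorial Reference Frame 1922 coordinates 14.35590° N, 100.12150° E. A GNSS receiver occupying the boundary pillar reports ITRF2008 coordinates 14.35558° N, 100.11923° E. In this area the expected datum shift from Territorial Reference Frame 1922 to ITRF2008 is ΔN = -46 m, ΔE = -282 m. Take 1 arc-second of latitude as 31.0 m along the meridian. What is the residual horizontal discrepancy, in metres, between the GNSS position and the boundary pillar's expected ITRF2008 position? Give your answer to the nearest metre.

Observed coordinate differences: Δφ = -0.00032°, Δλ = -0.00227°.
Converting to metres (1° lat = 111600 m, cos φ = 0.968774): observed ΔN = -35.7 m, observed ΔE = -245.4 m.
Subtracting the expected shift leaves a residual of -35.7 − (-46) = 10.3 m north and -245.4 − (-282) = 36.6 m east.
Residual distance = √(10.3² + 36.6²) = 38.0 m.

38 m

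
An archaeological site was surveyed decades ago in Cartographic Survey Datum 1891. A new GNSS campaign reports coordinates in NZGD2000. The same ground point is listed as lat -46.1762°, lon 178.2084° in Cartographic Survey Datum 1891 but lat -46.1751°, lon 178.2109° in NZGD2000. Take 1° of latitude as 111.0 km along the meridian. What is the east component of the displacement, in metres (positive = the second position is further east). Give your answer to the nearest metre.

Δφ = -46.1751° − -46.1762° = +0.0011°; Δλ = 178.2109° − 178.2084° = +0.0025°.
ΔN = Δφ × 111000 = 122.1 m; ΔE = Δλ × 111000 × cos(-46.1762°) = +0.0025 × 111000 × 0.692443 = 192.2 m.

ΔE = 192 m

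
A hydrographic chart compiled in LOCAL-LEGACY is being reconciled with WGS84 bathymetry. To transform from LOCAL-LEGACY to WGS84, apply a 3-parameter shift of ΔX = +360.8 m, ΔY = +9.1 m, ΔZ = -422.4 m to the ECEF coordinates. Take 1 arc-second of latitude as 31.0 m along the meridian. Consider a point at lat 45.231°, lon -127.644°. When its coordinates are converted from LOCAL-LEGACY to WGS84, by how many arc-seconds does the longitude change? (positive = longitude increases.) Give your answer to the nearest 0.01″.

sin φ = 0.709952, cos φ = 0.704250, sin λ = -0.791821, cos λ = -0.610753.
East component: ΔE = −sin λ·ΔX + cos λ·ΔY = −(-0.791821)(360.8) + (-0.610753)(9.1) = 280.13 m.
1° of latitude spans 3600 × 31.00 = 111600 m; at latitude φ, 1° of longitude spans that × cos φ = 78594.3 m, so Δλ = 280.13 / 78594.3 × 3600 = 12.831″.

Δλ = 12.83″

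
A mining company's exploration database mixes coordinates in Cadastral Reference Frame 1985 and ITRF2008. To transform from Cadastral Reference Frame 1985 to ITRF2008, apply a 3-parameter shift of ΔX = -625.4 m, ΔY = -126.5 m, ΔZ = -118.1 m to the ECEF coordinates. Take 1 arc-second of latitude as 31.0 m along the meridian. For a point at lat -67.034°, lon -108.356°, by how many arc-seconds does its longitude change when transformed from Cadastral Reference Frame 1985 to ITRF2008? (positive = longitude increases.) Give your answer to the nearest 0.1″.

Δλ = -45.8″

sin φ = -0.920737, cos φ = 0.390185, sin λ = -0.949118, cos λ = -0.314920.
East component: ΔE = −sin λ·ΔX + cos λ·ΔY = −(-0.949118)(-625.4) + (-0.314920)(-126.5) = -553.74 m.
1° of latitude spans 3600 × 31.00 = 111600 m; at latitude φ, 1° of longitude spans that × cos φ = 43544.6 m, so Δλ = -553.74 / 43544.6 × 3600 = -45.780″.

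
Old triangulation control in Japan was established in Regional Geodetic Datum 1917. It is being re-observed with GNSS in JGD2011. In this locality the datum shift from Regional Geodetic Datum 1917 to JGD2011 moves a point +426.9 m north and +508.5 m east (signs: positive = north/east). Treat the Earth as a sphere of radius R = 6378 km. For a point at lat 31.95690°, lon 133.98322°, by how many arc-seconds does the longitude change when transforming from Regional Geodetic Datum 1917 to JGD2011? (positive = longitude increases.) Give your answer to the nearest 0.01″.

Δλ = 19.38″

At latitude 31.95690°, cos φ = 0.848446.
One radian of longitude at latitude φ spans R cos φ, so Δλ = ΔE / (R cos φ) = 508.5 / (6378000 × 0.848446) = 9.3968e-05 rad = 19.382″.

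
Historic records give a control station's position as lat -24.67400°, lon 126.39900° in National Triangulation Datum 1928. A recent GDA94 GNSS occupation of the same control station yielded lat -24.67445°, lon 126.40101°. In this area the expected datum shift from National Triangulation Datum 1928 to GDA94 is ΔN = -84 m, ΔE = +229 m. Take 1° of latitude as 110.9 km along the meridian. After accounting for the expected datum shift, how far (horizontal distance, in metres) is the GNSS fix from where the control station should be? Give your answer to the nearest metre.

Observed coordinate differences: Δφ = -0.00045°, Δλ = +0.00201°.
Converting to metres (1° lat = 110900 m, cos φ = 0.908698): observed ΔN = -49.9 m, observed ΔE = 202.6 m.
Subtracting the expected shift leaves a residual of -49.9 − (-84) = 34.1 m north and 202.6 − (229) = -26.4 m east.
Residual distance = √(34.1² + (-26.4)²) = 43.1 m.

43 m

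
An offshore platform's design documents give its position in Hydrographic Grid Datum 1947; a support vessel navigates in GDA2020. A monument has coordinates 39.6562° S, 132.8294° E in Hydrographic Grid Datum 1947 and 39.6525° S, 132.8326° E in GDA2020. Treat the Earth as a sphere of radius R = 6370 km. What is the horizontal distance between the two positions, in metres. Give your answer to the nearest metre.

494 m

Δφ = -39.6525° − -39.6562° = +0.0037°; Δλ = 132.8326° − 132.8294° = +0.0032°.
1° along a meridian = πR/180 = 111177 m.
ΔN = Δφ × 111177 = 411.4 m; ΔE = Δλ × 111177 × cos(-39.6562°) = +0.0032 × 111177 × 0.769888 = 273.9 m.
Distance = √(ΔE² + ΔN²) = √(273.9² + 411.4²) = 494.2 m.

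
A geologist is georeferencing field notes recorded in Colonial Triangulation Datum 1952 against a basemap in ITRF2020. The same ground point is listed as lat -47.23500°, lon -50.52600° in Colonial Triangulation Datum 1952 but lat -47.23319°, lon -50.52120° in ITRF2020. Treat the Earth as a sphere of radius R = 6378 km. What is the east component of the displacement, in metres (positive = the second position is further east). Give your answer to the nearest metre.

ΔE = 363 m

Δφ = -47.23319° − -47.23500° = +0.00181°; Δλ = -50.52120° − -50.52600° = +0.00480°.
1° along a meridian = πR/180 = 111317 m.
ΔN = Δφ × 111317 = 201.5 m; ΔE = Δλ × 111317 × cos(-47.23500°) = +0.00480 × 111317 × 0.678993 = 362.8 m.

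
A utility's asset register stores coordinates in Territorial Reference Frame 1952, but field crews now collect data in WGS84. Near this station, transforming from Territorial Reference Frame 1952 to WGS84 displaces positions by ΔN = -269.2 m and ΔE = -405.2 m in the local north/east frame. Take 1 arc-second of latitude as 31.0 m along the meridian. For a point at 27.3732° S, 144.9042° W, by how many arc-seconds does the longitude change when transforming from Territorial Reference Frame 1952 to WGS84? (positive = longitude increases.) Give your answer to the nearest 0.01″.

At latitude -27.3732°, cos φ = 0.888031.
1″ of longitude at this latitude = 31.00 × cos φ = 27.5289 m, so Δλ = -405.2 / 27.5289 = -14.719″.

Δλ = -14.72″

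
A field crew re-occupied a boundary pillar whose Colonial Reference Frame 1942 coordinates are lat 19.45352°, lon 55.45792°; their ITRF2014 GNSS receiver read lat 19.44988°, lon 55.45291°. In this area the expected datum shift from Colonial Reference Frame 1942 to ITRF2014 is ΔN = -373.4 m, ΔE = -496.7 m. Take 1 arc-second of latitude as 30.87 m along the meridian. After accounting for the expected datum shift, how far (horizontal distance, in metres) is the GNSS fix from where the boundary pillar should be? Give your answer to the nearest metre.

42 m

Observed coordinate differences: Δφ = -0.00364°, Δλ = -0.00501°.
Converting to metres (1° lat = 111132 m, cos φ = 0.942912): observed ΔN = -404.5 m, observed ΔE = -525.0 m.
Subtracting the expected shift leaves a residual of -404.5 − (-373.4) = -31.1 m north and -525.0 − (-496.7) = -28.3 m east.
Residual distance = √((-31.1)² + (-28.3)²) = 42.1 m.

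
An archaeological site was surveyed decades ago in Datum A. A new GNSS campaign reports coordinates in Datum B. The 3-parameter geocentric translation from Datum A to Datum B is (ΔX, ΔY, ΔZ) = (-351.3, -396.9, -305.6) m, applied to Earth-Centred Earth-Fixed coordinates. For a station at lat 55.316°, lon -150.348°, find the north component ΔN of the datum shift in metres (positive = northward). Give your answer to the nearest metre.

ΔN = -586 m

The local north axis is (−sin φ cos λ, −sin φ sin λ, cos φ), giving ΔN = -251.046 − 161.466 − 173.902 = -586.41 m.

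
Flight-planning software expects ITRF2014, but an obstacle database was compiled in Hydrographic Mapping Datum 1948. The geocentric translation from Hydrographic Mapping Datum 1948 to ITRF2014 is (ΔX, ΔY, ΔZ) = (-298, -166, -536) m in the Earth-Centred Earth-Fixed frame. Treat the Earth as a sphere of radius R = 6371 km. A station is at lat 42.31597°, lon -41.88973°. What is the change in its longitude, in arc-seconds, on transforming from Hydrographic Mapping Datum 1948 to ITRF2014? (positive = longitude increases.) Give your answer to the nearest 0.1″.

sin φ = 0.673219, cos φ = 0.739443, sin λ = -0.667699, cos λ = 0.744431.
East component: ΔE = −sin λ·ΔX + cos λ·ΔY = −(-0.667699)(-298) + (0.744431)(-166) = -322.55 m.
1° of latitude spans πR/180 = 111195 m; at latitude φ, 1° of longitude spans that × cos φ = 82222.4 m, so Δλ = -322.55 / 82222.4 × 3600 = -14.122″.

Δλ = -14.1″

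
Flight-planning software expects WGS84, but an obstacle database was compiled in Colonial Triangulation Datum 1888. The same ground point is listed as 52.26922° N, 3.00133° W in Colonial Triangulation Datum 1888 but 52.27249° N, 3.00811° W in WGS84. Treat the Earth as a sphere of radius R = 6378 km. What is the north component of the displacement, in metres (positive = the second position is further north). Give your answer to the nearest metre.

ΔN = 364 m

Δφ = 52.27249° − 52.26922° = +0.00327°; Δλ = -3.00811° − -3.00133° = -0.00678°.
1° along a meridian = πR/180 = 111317 m.
ΔN = Δφ × 111317 = 364.0 m; ΔE = Δλ × 111317 × cos(52.26922°) = -0.00678 × 111317 × 0.611952 = -461.9 m.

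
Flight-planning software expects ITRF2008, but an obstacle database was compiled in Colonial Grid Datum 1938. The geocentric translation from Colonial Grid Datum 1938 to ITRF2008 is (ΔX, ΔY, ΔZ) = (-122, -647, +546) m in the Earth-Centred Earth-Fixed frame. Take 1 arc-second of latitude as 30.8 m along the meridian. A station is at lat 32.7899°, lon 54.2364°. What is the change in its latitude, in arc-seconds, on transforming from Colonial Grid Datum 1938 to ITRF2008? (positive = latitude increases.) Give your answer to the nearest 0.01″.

sin φ = 0.541560, cos φ = 0.840662, sin λ = 0.811435, cos λ = 0.584442.
North component: ΔN = −sin φ cos λ·ΔX − sin φ sin λ·ΔY + cos φ·ΔZ = −(0.541560)(0.584442)(-122) − (0.541560)(0.811435)(-647) + (0.840662)(546) = 781.93 m.
1° of latitude spans 3600 × 30.80 = 110880 m, so Δφ = 781.93 / 110880 × 3600 = 25.387″.

Δφ = 25.39″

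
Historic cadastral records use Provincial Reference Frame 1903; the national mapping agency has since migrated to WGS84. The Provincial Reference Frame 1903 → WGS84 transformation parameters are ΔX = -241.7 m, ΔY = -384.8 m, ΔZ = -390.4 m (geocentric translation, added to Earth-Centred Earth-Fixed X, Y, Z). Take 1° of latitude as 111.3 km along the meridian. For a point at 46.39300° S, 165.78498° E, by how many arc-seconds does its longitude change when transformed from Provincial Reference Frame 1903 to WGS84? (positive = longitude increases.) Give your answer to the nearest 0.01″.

sin φ = -0.724088, cos φ = 0.689708, sin λ = 0.245562, cos λ = -0.969381.
East component: ΔE = −sin λ·ΔX + cos λ·ΔY = −(0.245562)(-241.7) + (-0.969381)(-384.8) = 432.37 m.
1° of latitude spans 111300 m; at latitude φ, 1° of longitude spans that × cos φ = 76764.5 m, so Δλ = 432.37 / 76764.5 × 3600 = 20.277″.

Δλ = 20.28″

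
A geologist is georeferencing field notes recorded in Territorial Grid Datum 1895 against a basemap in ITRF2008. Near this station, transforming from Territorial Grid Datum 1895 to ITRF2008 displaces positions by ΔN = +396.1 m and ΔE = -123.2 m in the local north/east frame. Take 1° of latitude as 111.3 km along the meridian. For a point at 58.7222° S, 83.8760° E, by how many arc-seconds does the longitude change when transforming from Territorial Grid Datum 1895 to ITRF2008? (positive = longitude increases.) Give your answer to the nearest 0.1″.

Δλ = -7.7″

At latitude -58.7222°, cos φ = 0.519188.
1° of longitude at this latitude = 111.3 × cos φ = 57.79 km, so Δλ = -123.2 / 57785.6 = -0.0021320° = -7.675″.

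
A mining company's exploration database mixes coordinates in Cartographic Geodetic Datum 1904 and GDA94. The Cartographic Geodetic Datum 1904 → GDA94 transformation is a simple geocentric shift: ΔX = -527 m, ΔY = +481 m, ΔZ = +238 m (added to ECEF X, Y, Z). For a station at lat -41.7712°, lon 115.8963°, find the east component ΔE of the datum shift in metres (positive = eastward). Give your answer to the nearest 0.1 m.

ΔE = 264.0 m

The local east axis at (φ, λ) is (−sin λ, cos λ, 0), so ΔE = −sin(115.8963°)·(-527) + cos(115.8963°)·481 = 264.01 m.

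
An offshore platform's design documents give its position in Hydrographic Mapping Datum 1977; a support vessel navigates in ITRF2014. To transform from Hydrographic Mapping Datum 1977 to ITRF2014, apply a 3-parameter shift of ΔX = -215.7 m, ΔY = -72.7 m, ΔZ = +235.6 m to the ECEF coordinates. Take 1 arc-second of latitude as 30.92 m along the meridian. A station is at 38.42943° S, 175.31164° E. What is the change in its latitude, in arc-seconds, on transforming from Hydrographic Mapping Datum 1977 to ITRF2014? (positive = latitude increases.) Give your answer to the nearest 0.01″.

Δφ = 10.17″

sin φ = -0.621550, cos φ = 0.783374, sin λ = 0.081736, cos λ = -0.996654.
North component: ΔN = −sin φ cos λ·ΔX − sin φ sin λ·ΔY + cos φ·ΔZ = −(-0.621550)(-0.996654)(-215.7) − (-0.621550)(0.081736)(-72.7) + (0.783374)(235.6) = 314.49 m.
1° of latitude spans 3600 × 30.92 = 111312 m, so Δφ = 314.49 / 111312 × 3600 = 10.171″.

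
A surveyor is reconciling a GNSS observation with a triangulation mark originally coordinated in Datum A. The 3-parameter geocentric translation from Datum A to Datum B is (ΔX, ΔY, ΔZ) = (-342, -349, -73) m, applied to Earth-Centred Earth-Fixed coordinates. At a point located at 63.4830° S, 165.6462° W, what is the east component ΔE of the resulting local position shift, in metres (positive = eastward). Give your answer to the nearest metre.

At φ = -63.4830°, λ = -165.6462°: sin φ = -0.894802, cos φ = 0.446463, sin λ = -0.247909, cos λ = -0.968783.
ΔE = −sin λ·ΔX + cos λ·ΔY = −(-0.247909)·(-342) + (-0.968783)·(-349) = 253.32 m.

ΔE = 253 m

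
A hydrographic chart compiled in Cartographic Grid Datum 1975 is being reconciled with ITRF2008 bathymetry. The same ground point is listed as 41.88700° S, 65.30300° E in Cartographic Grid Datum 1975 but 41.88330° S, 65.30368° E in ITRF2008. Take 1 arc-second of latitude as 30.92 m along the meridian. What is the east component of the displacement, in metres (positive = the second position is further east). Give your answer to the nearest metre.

Δφ = -41.88330° − -41.88700° = +0.00370°; Δλ = 65.30368° − 65.30300° = +0.00068°.
1° of latitude = 3600 × 30.92 = 111312 m.
ΔN = Δφ × 111312 = 411.9 m; ΔE = Δλ × 111312 × cos(-41.88700°) = +0.00068 × 111312 × 0.744463 = 56.4 m.

ΔE = 56 m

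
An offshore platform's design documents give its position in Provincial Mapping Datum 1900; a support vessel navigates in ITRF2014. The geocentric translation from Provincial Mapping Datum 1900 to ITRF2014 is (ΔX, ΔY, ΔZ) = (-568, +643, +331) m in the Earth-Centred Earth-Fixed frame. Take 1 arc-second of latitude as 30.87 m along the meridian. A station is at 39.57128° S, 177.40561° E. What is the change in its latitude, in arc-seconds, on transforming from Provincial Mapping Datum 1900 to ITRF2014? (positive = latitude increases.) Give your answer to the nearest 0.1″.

Δφ = 20.6″

sin φ = -0.637038, cos φ = 0.770833, sin λ = 0.045265, cos λ = -0.998975.
North component: ΔN = −sin φ cos λ·ΔX − sin φ sin λ·ΔY + cos φ·ΔZ = −(-0.637038)(-0.998975)(-568) − (-0.637038)(0.045265)(643) + (0.770833)(331) = 635.15 m.
1° of latitude spans 3600 × 30.87 = 111132 m, so Δφ = 635.15 / 111132 × 3600 = 20.575″.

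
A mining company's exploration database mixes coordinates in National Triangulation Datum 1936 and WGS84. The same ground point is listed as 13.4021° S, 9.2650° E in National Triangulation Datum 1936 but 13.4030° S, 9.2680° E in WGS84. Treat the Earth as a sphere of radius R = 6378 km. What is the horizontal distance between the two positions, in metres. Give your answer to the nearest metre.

Δφ = -13.4030° − -13.4021° = -0.0009°; Δλ = 9.2680° − 9.2650° = +0.0030°.
1° along a meridian = πR/180 = 111317 m.
ΔN = Δφ × 111317 = -100.2 m; ΔE = Δλ × 111317 × cos(-13.4021°) = +0.0030 × 111317 × 0.972767 = 324.9 m.
Distance = √(ΔE² + ΔN²) = √(324.9² + (-100.2)²) = 340.0 m.

340 m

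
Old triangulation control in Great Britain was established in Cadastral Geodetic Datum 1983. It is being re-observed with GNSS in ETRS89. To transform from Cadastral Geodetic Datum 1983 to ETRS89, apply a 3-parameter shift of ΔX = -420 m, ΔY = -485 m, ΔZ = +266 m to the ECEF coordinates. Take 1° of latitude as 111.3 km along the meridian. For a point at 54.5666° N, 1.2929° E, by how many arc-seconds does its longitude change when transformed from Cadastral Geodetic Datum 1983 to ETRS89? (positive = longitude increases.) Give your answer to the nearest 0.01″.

Δλ = -26.52″

sin φ = 0.814790, cos φ = 0.579756, sin λ = 0.022563, cos λ = 0.999745.
East component: ΔE = −sin λ·ΔX + cos λ·ΔY = −(0.022563)(-420) + (0.999745)(-485) = -475.40 m.
1° of latitude spans 111300 m; at latitude φ, 1° of longitude spans that × cos φ = 64526.9 m, so Δλ = -475.40 / 64526.9 × 3600 = -26.523″.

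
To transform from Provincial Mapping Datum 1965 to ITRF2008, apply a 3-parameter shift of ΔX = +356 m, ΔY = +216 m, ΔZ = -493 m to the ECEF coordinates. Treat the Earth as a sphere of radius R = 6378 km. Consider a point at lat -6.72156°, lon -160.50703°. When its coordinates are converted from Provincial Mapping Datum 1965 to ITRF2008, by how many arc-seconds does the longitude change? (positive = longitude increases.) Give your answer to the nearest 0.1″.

Δλ = -2.8″

sin φ = -0.117044, cos φ = 0.993127, sin λ = -0.333691, cos λ = -0.942682.
East component: ΔE = −sin λ·ΔX + cos λ·ΔY = −(-0.333691)(356) + (-0.942682)(216) = -84.83 m.
1° of latitude spans πR/180 = 111317 m; at latitude φ, 1° of longitude spans that × cos φ = 110552.0 m, so Δλ = -84.83 / 110552.0 × 3600 = -2.762″.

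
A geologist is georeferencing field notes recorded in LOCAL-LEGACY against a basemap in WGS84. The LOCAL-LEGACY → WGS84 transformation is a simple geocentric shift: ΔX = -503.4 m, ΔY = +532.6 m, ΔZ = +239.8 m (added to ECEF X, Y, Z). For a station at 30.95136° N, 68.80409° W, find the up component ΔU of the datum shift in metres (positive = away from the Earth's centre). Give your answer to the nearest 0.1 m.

The local up (radial) axis is (cos φ cos λ, cos φ sin λ, sin φ), giving ΔU = -156.091 − 425.860 + 123.332 = -458.62 m.

ΔU = -458.6 m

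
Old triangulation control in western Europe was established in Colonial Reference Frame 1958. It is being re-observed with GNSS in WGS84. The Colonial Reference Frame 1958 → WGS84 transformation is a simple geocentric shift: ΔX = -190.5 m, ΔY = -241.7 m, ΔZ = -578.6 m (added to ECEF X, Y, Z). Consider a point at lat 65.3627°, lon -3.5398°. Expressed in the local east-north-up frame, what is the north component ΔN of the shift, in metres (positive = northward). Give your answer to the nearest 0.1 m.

ΔN = -81.9 m

At φ = 65.3627°, λ = -3.5398°: sin φ = 0.908965, cos φ = 0.416873, sin λ = -0.061742, cos λ = 0.998092.
ΔN = −sin φ cos λ·ΔX − sin φ sin λ·ΔY + cos φ·ΔZ = −(0.908965)(0.998092)(-190.5) − (0.908965)(-0.061742)(-241.7) + (0.416873)(-578.6) = -81.94 m.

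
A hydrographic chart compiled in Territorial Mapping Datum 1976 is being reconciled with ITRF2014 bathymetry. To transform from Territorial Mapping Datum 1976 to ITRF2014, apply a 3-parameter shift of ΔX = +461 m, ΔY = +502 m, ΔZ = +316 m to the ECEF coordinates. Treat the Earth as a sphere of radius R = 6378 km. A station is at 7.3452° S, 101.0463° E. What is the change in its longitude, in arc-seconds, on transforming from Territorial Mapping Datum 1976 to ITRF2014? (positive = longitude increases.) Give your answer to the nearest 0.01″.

sin φ = -0.127847, cos φ = 0.991794, sin λ = 0.981473, cos λ = -0.191602.
East component: ΔE = −sin λ·ΔX + cos λ·ΔY = −(0.981473)(461) + (-0.191602)(502) = -548.64 m.
1° of latitude spans πR/180 = 111317 m; at latitude φ, 1° of longitude spans that × cos φ = 110403.6 m, so Δλ = -548.64 / 110403.6 × 3600 = -17.890″.

Δλ = -17.89″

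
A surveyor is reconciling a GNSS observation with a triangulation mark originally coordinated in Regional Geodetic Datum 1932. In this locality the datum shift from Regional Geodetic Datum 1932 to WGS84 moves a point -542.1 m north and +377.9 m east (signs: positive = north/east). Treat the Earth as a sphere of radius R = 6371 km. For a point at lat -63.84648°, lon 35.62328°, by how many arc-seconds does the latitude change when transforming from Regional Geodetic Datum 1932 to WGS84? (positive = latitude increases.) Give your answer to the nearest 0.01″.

On a sphere of radius R, 1 rad of latitude = R, so Δφ = ΔN / R = -542.1 / 6371000 = -8.5089e-05 rad = -17.551″.

Δφ = -17.55″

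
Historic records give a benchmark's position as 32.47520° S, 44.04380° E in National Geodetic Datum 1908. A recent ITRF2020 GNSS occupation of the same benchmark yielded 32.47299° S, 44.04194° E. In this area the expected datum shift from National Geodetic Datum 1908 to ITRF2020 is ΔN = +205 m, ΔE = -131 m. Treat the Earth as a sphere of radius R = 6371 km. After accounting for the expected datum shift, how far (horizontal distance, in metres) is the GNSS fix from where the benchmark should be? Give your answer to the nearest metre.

60 m

Observed coordinate differences: Δφ = +0.00221°, Δλ = -0.00186°.
Converting to metres (1° lat = 111195 m, cos φ = 0.843624): observed ΔN = 245.7 m, observed ΔE = -174.5 m.
Subtracting the expected shift leaves a residual of 245.7 − (205) = 40.7 m north and -174.5 − (-131) = -43.5 m east.
Residual distance = √(40.7² + (-43.5)²) = 59.6 m.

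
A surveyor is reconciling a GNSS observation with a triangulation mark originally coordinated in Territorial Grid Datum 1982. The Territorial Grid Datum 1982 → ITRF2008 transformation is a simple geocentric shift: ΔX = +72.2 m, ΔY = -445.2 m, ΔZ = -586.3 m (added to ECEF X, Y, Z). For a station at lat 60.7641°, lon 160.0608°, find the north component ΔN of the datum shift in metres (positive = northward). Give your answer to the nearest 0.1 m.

ΔN = -94.6 m

The local north axis is (−sin φ cos λ, −sin φ sin λ, cos φ), giving ΔN = 59.226 + 132.484 − 286.353 = -94.64 m.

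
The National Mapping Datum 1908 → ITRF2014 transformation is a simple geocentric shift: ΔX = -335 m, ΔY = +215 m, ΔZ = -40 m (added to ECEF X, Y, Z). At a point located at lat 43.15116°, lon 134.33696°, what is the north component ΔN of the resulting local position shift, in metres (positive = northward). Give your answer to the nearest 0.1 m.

The local north axis is (−sin φ cos λ, −sin φ sin λ, cos φ), giving ΔN = -160.123 − 105.172 − 29.182 = -294.48 m.

ΔN = -294.5 m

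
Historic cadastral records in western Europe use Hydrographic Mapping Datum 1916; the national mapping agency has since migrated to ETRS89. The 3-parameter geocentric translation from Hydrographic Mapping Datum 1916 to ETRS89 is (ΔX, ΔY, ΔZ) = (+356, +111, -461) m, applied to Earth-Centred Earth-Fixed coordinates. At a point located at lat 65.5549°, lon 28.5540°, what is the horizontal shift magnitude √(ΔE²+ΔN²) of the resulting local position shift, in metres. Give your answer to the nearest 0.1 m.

528.8 m

The local east axis at (φ, λ) is (−sin λ, cos λ, 0), so ΔE = −sin(28.5540°)·356 + cos(28.5540°)·111 = -72.66 m.
The local north axis is (−sin φ cos λ, −sin φ sin λ, cos φ), giving ΔN = -284.668 − 48.300 − 190.772 = -523.74 m.
Horizontal magnitude = √(ΔE² + ΔN²) = √((-72.66)² + (-523.74)²) = 528.76 m.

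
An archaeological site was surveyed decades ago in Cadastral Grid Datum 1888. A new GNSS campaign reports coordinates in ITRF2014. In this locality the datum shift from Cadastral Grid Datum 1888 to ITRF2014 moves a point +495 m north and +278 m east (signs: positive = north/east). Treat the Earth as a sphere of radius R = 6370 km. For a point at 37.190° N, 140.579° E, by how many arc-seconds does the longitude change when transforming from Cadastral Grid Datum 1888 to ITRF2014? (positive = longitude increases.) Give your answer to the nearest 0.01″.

At latitude 37.190°, cos φ = 0.796635.
One radian of longitude at latitude φ spans R cos φ, so Δλ = ΔE / (R cos φ) = 278.0 / (6370000 × 0.796635) = 5.4783e-05 rad = 11.300″.

Δλ = 11.30″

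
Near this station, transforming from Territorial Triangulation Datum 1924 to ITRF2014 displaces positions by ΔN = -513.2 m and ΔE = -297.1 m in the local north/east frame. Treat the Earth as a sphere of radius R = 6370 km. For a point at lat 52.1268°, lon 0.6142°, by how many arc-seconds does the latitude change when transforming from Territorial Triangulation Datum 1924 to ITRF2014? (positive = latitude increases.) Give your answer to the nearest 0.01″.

Δφ = -16.62″

On a sphere of radius R, 1 rad of latitude = R, so Δφ = ΔN / R = -513.2 / 6370000 = -8.0565e-05 rad = -16.618″.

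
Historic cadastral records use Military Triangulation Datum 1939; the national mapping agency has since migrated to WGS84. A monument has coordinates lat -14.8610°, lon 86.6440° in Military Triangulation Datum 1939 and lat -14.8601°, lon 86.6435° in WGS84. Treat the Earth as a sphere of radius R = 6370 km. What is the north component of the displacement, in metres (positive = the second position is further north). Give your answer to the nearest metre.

Δφ = -14.8601° − -14.8610° = +0.0009°; Δλ = 86.6435° − 86.6440° = -0.0005°.
1° along a meridian = πR/180 = 111177 m.
ΔN = Δφ × 111177 = 100.1 m; ΔE = Δλ × 111177 × cos(-14.8610°) = -0.0005 × 111177 × 0.966551 = -53.7 m.

ΔN = 100 m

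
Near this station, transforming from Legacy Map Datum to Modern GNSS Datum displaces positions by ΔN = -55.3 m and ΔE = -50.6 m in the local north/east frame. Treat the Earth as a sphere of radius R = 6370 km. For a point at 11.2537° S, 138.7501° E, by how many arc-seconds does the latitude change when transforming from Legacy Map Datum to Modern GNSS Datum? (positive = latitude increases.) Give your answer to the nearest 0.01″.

Δφ = -1.79″

On a sphere of radius R, 1 rad of latitude = R, so Δφ = ΔN / R = -55.3 / 6370000 = -8.6813e-06 rad = -1.791″.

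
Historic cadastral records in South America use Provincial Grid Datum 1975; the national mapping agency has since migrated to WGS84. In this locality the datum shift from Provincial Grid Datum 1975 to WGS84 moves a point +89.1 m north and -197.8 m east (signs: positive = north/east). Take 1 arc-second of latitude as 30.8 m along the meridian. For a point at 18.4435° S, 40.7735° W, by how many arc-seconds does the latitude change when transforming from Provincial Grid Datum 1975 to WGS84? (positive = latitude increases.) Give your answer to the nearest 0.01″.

1″ of latitude = 30.80 m, so Δφ = 89.1 / 30.80 = 2.893″.

Δφ = 2.89″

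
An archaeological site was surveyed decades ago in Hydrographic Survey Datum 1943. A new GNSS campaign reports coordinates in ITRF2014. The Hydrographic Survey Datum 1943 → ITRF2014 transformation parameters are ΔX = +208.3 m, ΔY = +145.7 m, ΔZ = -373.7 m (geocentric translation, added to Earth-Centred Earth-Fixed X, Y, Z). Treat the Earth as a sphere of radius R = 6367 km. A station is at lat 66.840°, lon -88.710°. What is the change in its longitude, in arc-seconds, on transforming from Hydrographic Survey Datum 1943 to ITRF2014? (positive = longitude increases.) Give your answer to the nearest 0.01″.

Δλ = 17.42″

sin φ = 0.919410, cos φ = 0.393300, sin λ = -0.999747, cos λ = 0.022513.
East component: ΔE = −sin λ·ΔX + cos λ·ΔY = −(-0.999747)(208.3) + (0.022513)(145.7) = 211.53 m.
1° of latitude spans πR/180 = 111125 m; at latitude φ, 1° of longitude spans that × cos φ = 43705.5 m, so Δλ = 211.53 / 43705.5 × 3600 = 17.423″.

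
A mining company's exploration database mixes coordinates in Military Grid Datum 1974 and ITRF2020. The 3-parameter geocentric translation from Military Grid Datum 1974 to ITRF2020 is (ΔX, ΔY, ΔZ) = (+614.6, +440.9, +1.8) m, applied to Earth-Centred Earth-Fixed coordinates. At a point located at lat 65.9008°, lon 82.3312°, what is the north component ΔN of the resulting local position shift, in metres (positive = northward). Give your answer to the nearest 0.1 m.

At φ = 65.9008°, λ = 82.3312°: sin φ = 0.912840, cos φ = 0.408318, sin λ = 0.991056, cos λ = 0.133447.
ΔN = −sin φ cos λ·ΔX − sin φ sin λ·ΔY + cos φ·ΔZ = −(0.912840)(0.133447)(614.6) − (0.912840)(0.991056)(440.9) + (0.408318)(1.8) = -473.00 m.

ΔN = -473.0 m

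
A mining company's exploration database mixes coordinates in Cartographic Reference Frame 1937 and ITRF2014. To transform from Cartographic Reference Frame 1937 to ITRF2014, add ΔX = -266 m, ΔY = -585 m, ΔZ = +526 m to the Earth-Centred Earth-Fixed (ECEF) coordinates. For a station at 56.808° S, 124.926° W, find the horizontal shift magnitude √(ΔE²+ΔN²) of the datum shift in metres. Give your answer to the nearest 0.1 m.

825.1 m

The local east axis at (φ, λ) is (−sin λ, cos λ, 0), so ΔE = −sin(-124.926°)·(-266) + cos(-124.926°)·(-585) = 116.83 m.
The local north axis is (−sin φ cos λ, −sin φ sin λ, cos φ), giving ΔN = 127.442 + 401.380 + 287.957 = 816.78 m.
Horizontal magnitude = √(ΔE² + ΔN²) = √(116.83² + 816.78²) = 825.09 m.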